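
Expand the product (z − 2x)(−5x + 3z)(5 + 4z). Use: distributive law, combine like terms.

−55xz − 44xz^2 + 15z^2 + 12z^3 + 50x^2 + 40x^2z

(z − 2x)(−5x + 3z)(5 + 4z)
= (−5xz + 3z^2 + 10x^2 − 6xz)(5 + 4z)    [distributive law]
= (−11xz + 3z^2 + 10x^2)(5 + 4z)    [combine like terms]
= −55xz − 44xz^2 + 15z^2 + 12z^3 + 50x^2 + 40x^2z    [distributive law]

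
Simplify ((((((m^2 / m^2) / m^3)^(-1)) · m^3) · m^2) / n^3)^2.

((((((m^2 / m^2) / m^3)^(-1)) · m^3) · m^2) / n^3)^2
= ((((((m^2 / m^2) / m^3)^(-1)) · m^3) · m^2)^2) / ((n^3)^2)    [power of a quotient]
= ((((((m^2 / m^2) / m^3)^(-1)) · m^3)^2) · ((m^2)^2)) / ((n^3)^2)    [power of a product]
= ((((((m^2 / m^2) / m^3)^(-1))^2) · ((m^3)^2)) · ((m^2)^2)) / ((n^3)^2)    [power of a product]
= (((((m^2 / m^2) / m^3)^(-2)) · ((m^3)^2)) · ((m^2)^2)) / ((n^3)^2)    [power of a power]
= (((((m^2 / m^2)^(-2)) / ((m^3)^(-2))) · ((m^3)^2)) · ((m^2)^2)) / ((n^3)^2)    [power of a quotient]
= ((((((m^2)^(-2)) / ((m^2)^(-2))) / ((m^3)^(-2))) · ((m^3)^2)) · ((m^2)^2)) / ((n^3)^2)    [power of a quotient]
= ((((m^(-4) / ((m^2)^(-2))) / ((m^3)^(-2))) · ((m^3)^2)) · ((m^2)^2)) / ((n^3)^2)    [power of a power]
= ((((m^(-4) / m^(-4)) / ((m^3)^(-2))) · ((m^3)^2)) · ((m^2)^2)) / ((n^3)^2)    [power of a power]
= (((m^0 / ((m^3)^(-2))) · ((m^3)^2)) · ((m^2)^2)) / ((n^3)^2)    [quotient of powers]
= (((m^0 / m^(-6)) · ((m^3)^2)) · ((m^2)^2)) / ((n^3)^2)    [power of a power]
= ((m^6 · ((m^3)^2)) · ((m^2)^2)) / ((n^3)^2)    [quotient of powers]
= ((m^6 · m^6) · ((m^2)^2)) / ((n^3)^2)    [power of a power]
= (m^12 · ((m^2)^2)) / ((n^3)^2)    [product of powers]
= (m^12 · m^4) / ((n^3)^2)    [power of a power]
= m^16 / ((n^3)^2)    [product of powers]
= m^16 / n^6    [power of a power]
= m^16n^(-6)    [quotient of powers]

m^16n^(-6)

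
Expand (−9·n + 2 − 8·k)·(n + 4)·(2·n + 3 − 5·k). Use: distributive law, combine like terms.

−18·n³ − 95·n² + 29·k·n² − 86·n + 82·k·n + 24 − 136·k + 40·k²·n + 160·k²

(−9·n + 2 − 8·k)·(n + 4)·(2·n + 3 − 5·k)
= (−9·n² − 36·n + 2·n + 8 − 8·k·n − 32·k)·(2·n + 3 − 5·k)    [distributive law]
= (−9·n² − 34·n + 8 − 8·k·n − 32·k)·(2·n + 3 − 5·k)    [combine like terms]
= −18·n³ − 27·n² + 45·k·n² − 68·n² − 102·n + 170·k·n + 16·n + 24 − 40·k − 16·k·n² − 24·k·n + 40·k²·n − 64·k·n − 96·k + 160·k²    [distributive law]
= −18·n³ − 95·n² + 29·k·n² − 86·n + 82·k·n + 24 − 136·k + 40·k²·n + 160·k²    [combine like terms]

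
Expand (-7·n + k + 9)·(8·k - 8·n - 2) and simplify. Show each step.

-64·k·n + 56·n^2 - 58·n + 8·k^2 + 70·k - 18

(-7·n + k + 9)·(8·k - 8·n - 2)
= -56·k·n + 56·n^2 + 14·n + 8·k^2 - 8·k·n - 2·k + 72·k - 72·n - 18    [distributive law]
= -64·k·n + 56·n^2 - 58·n + 8·k^2 + 70·k - 18    [combine like terms]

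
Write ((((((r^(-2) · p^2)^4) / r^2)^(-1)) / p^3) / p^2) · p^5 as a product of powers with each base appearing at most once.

p^(-8)r^10

((((((r^(-2) · p^2)^4) / r^2)^(-1)) / p^3) / p^2) · p^5
= ((((((r^(-2) · p^2)^4)^(-1)) / ((r^2)^(-1))) / p^3) / p^2) · p^5    [power of a quotient]
= (((((r^(-2) · p^2)^(-4)) / ((r^2)^(-1))) / p^3) / p^2) · p^5    [power of a power]
= ((((((r^(-2))^(-4)) · ((p^2)^(-4))) / ((r^2)^(-1))) / p^3) / p^2) · p^5    [power of a product]
= ((((r^8 · ((p^2)^(-4))) / ((r^2)^(-1))) / p^3) / p^2) · p^5    [power of a power]
= ((((r^8 · p^(-8)) / ((r^2)^(-1))) / p^3) / p^2) · p^5    [power of a power]
= ((((r^8 · p^(-8)) / r^(-2)) / p^3) / p^2) · p^5    [power of a power]
= p^(-8)r^10    [quotient of powers; product of powers]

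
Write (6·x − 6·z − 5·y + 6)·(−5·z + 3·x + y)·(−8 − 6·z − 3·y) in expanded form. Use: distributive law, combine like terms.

(6·x − 6·z − 5·y + 6)·(−5·z + 3·x + y)·(−8 − 6·z − 3·y)
= (−30·x·z + 18·x^2 + 6·x·y + 30·z^2 − 18·x·z − 6·y·z + 25·y·z − 15·x·y − 5·y^2 − 30·z + 18·x + 6·y)·(−8 − 6·z − 3·y)    [distributive law]
= (−48·x·z + 18·x^2 − 9·x·y + 30·z^2 + 19·y·z − 5·y^2 − 30·z + 18·x + 6·y)·(−8 − 6·z − 3·y)    [combine like terms]
= 384·x·z + 288·x·z^2 + 144·x·y·z − 144·x^2 − 108·x^2·z − 54·x^2·y + 72·x·y + 54·x·y·z + 27·x·y^2 − 240·z^2 − 180·z^3 − 90·y·z^2 − 152·y·z − 114·y·z^2 − 57·y^2·z + 40·y^2 + 30·y^2·z + 15·y^3 + 240·z + 180·z^2 + 90·y·z − 144·x − 108·x·z − 54·x·y − 48·y − 36·y·z − 18·y^2    [distributive law]
= 276·x·z + 288·x·z^2 + 198·x·y·z − 144·x^2 − 108·x^2·z − 54·x^2·y + 18·x·y + 27·x·y^2 − 60·z^2 − 180·z^3 − 204·y·z^2 − 98·y·z − 27·y^2·z + 22·y^2 + 15·y^3 + 240·z − 144·x − 48·y    [combine like terms]

276·x·z + 288·x·z^2 + 198·x·y·z − 144·x^2 − 108·x^2·z − 54·x^2·y + 18·x·y + 27·x·y^2 − 60·z^2 − 180·z^3 − 204·y·z^2 − 98·y·z − 27·y^2·z + 22·y^2 + 15·y^3 + 240·z − 144·x − 48·y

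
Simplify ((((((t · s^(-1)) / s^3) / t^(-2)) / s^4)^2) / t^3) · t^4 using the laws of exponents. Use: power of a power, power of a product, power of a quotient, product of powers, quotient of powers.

s^(-16)·t^7

((((((t · s^(-1)) / s^3) / t^(-2)) / s^4)^2) / t^3) · t^4
= ((((((t · s^(-1)) / s^3) / t^(-2))^2) / ((s^4)^2)) / t^3) · t^4    [power of a quotient]
= ((((((t · s^(-1)) / s^3)^2) / ((t^(-2))^2)) / ((s^4)^2)) / t^3) · t^4    [power of a quotient]
= ((((((t · s^(-1))^2) / ((s^3)^2)) / ((t^(-2))^2)) / ((s^4)^2)) / t^3) · t^4    [power of a quotient]
= ((((((t^2) · ((s^(-1))^2)) / ((s^3)^2)) / ((t^(-2))^2)) / ((s^4)^2)) / t^3) · t^4    [power of a product]
= (((((t^2 · s^(-2)) / ((s^3)^2)) / ((t^(-2))^2)) / ((s^4)^2)) / t^3) · t^4    [power of a power]
= (((((t^2 · s^(-2)) / s^6) / ((t^(-2))^2)) / ((s^4)^2)) / t^3) · t^4    [power of a power]
= (((((t^2 · s^(-2)) / s^6) / t^(-4)) / ((s^4)^2)) / t^3) · t^4    [power of a power]
= (((((t^2 · s^(-2)) / s^6) / t^(-4)) / s^8) / t^3) · t^4    [power of a power]
= s^(-16)·t^7    [quotient of powers; product of powers]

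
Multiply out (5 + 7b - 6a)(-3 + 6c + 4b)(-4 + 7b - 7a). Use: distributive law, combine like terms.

(5 + 7b - 6a)(-3 + 6c + 4b)(-4 + 7b - 7a)
= (-15 + 30c + 20b - 21b + 42bc + 28b² + 18a - 36ac - 24ab)(-4 + 7b - 7a)    [distributive law]
= (-15 + 30c - b + 42bc + 28b² + 18a - 36ac - 24ab)(-4 + 7b - 7a)    [combine like terms]
= 60 - 105b + 105a - 120c + 210bc - 210ac + 4b - 7b² + 7ab - 168bc + 294b²c - 294abc - 112b² + 196b³ - 196ab² - 72a + 126ab - 126a² + 144ac - 252abc + 252a²c + 96ab - 168ab² + 168a²b    [distributive law]
= 60 - 101b + 33a - 120c + 42bc - 66ac - 119b² + 229ab + 294b²c - 546abc + 196b³ - 364ab² - 126a² + 252a²c + 168a²b    [combine like terms]

60 - 101b + 33a - 120c + 42bc - 66ac - 119b² + 229ab + 294b²c - 546abc + 196b³ - 364ab² - 126a² + 252a²c + 168a²b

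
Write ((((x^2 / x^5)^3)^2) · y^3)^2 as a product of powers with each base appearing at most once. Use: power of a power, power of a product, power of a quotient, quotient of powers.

x^(-36)y^6

((((x^2 / x^5)^3)^2) · y^3)^2
= ((((x^2 / x^5)^3)^2)^2) · ((y^3)^2)    [power of a product]
= (((x^2 / x^5)^3)^4) · ((y^3)^2)    [power of a power]
= ((x^2 / x^5)^12) · ((y^3)^2)    [power of a power]
= (((x^2)^12) / ((x^5)^12)) · ((y^3)^2)    [power of a quotient]
= (x^24 / ((x^5)^12)) · ((y^3)^2)    [power of a power]
= (x^24 / x^60) · ((y^3)^2)    [power of a power]
= x^(-36) · ((y^3)^2)    [quotient of powers]
= x^(-36) · y^6    [power of a power]
= x^(-36)y^6    [rearrange]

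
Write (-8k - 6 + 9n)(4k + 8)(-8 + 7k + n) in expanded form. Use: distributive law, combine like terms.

-360k² - 224k³ + 220k²n + 368k + 128kn + 384 - 624n + 36kn² + 72n²

(-8k - 6 + 9n)(4k + 8)(-8 + 7k + n)
= (-32k² - 64k - 24k - 48 + 36kn + 72n)(-8 + 7k + n)    [distributive law]
= (-32k² - 88k - 48 + 36kn + 72n)(-8 + 7k + n)    [combine like terms]
= 256k² - 224k³ - 32k²n + 704k - 616k² - 88kn + 384 - 336k - 48n - 288kn + 252k²n + 36kn² - 576n + 504kn + 72n²    [distributive law]
= -360k² - 224k³ + 220k²n + 368k + 128kn + 384 - 624n + 36kn² + 72n²    [combine like terms]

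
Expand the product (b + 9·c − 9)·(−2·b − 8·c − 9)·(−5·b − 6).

10·b^3 − 33·b^2 + 130·b^2·c + 201·b·c − 459·b + 360·b·c^2 + 432·c^2 + 54·c − 486

(b + 9·c − 9)·(−2·b − 8·c − 9)·(−5·b − 6)
= (−2·b^2 − 8·b·c − 9·b − 18·b·c − 72·c^2 − 81·c + 18·b + 72·c + 81)·(−5·b − 6)    [distributive law]
= (−2·b^2 − 26·b·c + 9·b − 72·c^2 − 9·c + 81)·(−5·b − 6)    [combine like terms]
= 10·b^3 + 12·b^2 + 130·b^2·c + 156·b·c − 45·b^2 − 54·b + 360·b·c^2 + 432·c^2 + 45·b·c + 54·c − 405·b − 486    [distributive law]
= 10·b^3 − 33·b^2 + 130·b^2·c + 201·b·c − 459·b + 360·b·c^2 + 432·c^2 + 54·c − 486    [combine like terms]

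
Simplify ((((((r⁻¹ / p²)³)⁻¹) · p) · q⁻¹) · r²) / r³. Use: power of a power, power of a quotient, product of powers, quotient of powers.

((((((r⁻¹ / p²)³)⁻¹) · p) · q⁻¹) · r²) / r³
= (((((r⁻¹ / p²)⁻³) · p) · q⁻¹) · r²) / r³    [power of a power]
= ((((((r⁻¹)⁻³) / ((p²)⁻³)) · p) · q⁻¹) · r²) / r³    [power of a quotient]
= ((((r³ / ((p²)⁻³)) · p) · q⁻¹) · r²) / r³    [power of a power]
= ((((r³ / p⁻⁶) · p) · q⁻¹) · r²) / r³    [power of a power]
= p⁷·q⁻¹·r²    [quotient of powers; product of powers]

p⁷·q⁻¹·r²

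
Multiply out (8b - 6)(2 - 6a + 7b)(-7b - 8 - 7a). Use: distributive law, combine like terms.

-266b² + 292b + 314ab - 56ab² + 336a²b - 392b³ + 96 - 204a - 252a²

(8b - 6)(2 - 6a + 7b)(-7b - 8 - 7a)
= (16b - 48ab + 56b² - 12 + 36a - 42b)(-7b - 8 - 7a)    [distributive law]
= (-26b - 48ab + 56b² - 12 + 36a)(-7b - 8 - 7a)    [combine like terms]
= 182b² + 208b + 182ab + 336ab² + 384ab + 336a²b - 392b³ - 448b² - 392ab² + 84b + 96 + 84a - 252ab - 288a - 252a²    [distributive law]
= -266b² + 292b + 314ab - 56ab² + 336a²b - 392b³ + 96 - 204a - 252a²    [combine like terms]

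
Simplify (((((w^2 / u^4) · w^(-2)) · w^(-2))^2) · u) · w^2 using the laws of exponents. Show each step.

(((((w^2 / u^4) · w^(-2)) · w^(-2))^2) · u) · w^2
= (((((w^2 / u^4) · w^(-2))^2) · ((w^(-2))^2)) · u) · w^2    [power of a product]
= (((((w^2 / u^4)^2) · ((w^(-2))^2)) · ((w^(-2))^2)) · u) · w^2    [power of a product]
= ((((((w^2)^2) / ((u^4)^2)) · ((w^(-2))^2)) · ((w^(-2))^2)) · u) · w^2    [power of a quotient]
= ((((w^4 / ((u^4)^2)) · ((w^(-2))^2)) · ((w^(-2))^2)) · u) · w^2    [power of a power]
= ((((w^4 / u^8) · ((w^(-2))^2)) · ((w^(-2))^2)) · u) · w^2    [power of a power]
= ((((w^4 / u^8) · w^(-4)) · ((w^(-2))^2)) · u) · w^2    [power of a power]
= ((((w^4 / u^8) · w^(-4)) · w^(-4)) · u) · w^2    [power of a power]
= u^(-7)w^(-2)    [quotient of powers; product of powers]

u^(-7)w^(-2)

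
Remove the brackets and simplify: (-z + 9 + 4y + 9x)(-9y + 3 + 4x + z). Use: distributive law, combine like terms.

13yz + 6z + 5xz - z² - 69y + 27 + 63x - 36y² - 65xy + 36x²

(-z + 9 + 4y + 9x)(-9y + 3 + 4x + z)
= 9yz - 3z - 4xz - z² - 81y + 27 + 36x + 9z - 36y² + 12y + 16xy + 4yz - 81xy + 27x + 36x² + 9xz    [distributive law]
= 13yz + 6z + 5xz - z² - 69y + 27 + 63x - 36y² - 65xy + 36x²    [combine like terms]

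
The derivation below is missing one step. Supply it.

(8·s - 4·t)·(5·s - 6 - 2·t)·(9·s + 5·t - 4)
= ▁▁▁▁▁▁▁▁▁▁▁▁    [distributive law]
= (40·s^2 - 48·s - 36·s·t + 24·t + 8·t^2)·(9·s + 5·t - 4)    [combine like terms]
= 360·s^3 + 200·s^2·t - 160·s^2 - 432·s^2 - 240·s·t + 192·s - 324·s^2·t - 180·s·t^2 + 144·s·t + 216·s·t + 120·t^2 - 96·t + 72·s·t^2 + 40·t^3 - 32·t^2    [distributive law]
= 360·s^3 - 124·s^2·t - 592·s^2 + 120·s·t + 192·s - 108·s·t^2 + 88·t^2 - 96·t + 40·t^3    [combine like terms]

Applying distributive law to the line above:

(40·s^2 - 48·s - 16·s·t - 20·s·t + 24·t + 8·t^2)·(9·s + 5·t - 4)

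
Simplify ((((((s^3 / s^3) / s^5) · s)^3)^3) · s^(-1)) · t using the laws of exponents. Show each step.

((((((s^3 / s^3) / s^5) · s)^3)^3) · s^(-1)) · t
= (((((s^3 / s^3) / s^5) · s)^9) · s^(-1)) · t    [power of a power]
= (((((s^3 / s^3) / s^5)^9) · (s^9)) · s^(-1)) · t    [power of a product]
= (((((s^3 / s^3)^9) / ((s^5)^9)) · (s^9)) · s^(-1)) · t    [power of a quotient]
= ((((((s^3)^9) / ((s^3)^9)) / ((s^5)^9)) · (s^9)) · s^(-1)) · t    [power of a quotient]
= ((((s^27 / ((s^3)^9)) / ((s^5)^9)) · (s^9)) · s^(-1)) · t    [power of a power]
= ((((s^27 / s^27) / ((s^5)^9)) · (s^9)) · s^(-1)) · t    [power of a power]
= (((s^0 / ((s^5)^9)) · (s^9)) · s^(-1)) · t    [quotient of powers]
= (((s^0 / s^45) · (s^9)) · s^(-1)) · t    [power of a power]
= ((s^(-45) · (s^9)) · s^(-1)) · t    [quotient of powers]
= (s^(-36) · s^(-1)) · t    [product of powers]
= s^(-37) · t    [product of powers]
= s^(-37)·t    [rearrange]

s^(-37)·t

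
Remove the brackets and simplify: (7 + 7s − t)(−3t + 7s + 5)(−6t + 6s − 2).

150t² − 604st − 158t + 406s² + 42s − 70 + 186st² − 462s²t + 294s³ − 18t³

(7 + 7s − t)(−3t + 7s + 5)(−6t + 6s − 2)
= (−21t + 49s + 35 − 21st + 49s² + 35s + 3t² − 7st − 5t)(−6t + 6s − 2)    [distributive law]
= (−26t + 84s + 35 − 28st + 49s² + 3t²)(−6t + 6s − 2)    [combine like terms]
= 156t² − 156st + 52t − 504st + 504s² − 168s − 210t + 210s − 70 + 168st² − 168s²t + 56st − 294s²t + 294s³ − 98s² − 18t³ + 18st² − 6t²    [distributive law]
= 150t² − 604st − 158t + 406s² + 42s − 70 + 186st² − 462s²t + 294s³ − 18t³    [combine like terms]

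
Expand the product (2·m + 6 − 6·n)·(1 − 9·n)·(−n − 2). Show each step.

34·m·n − 4·m + 18·m·n² + 114·n − 12 − 48·n² − 54·n³

(2·m + 6 − 6·n)·(1 − 9·n)·(−n − 2)
= (2·m − 18·m·n + 6 − 54·n − 6·n + 54·n²)·(−n − 2)    [distributive law]
= (2·m − 18·m·n + 6 − 60·n + 54·n²)·(−n − 2)    [combine like terms]
= −2·m·n − 4·m + 18·m·n² + 36·m·n − 6·n − 12 + 60·n² + 120·n − 54·n³ − 108·n²    [distributive law]
= 34·m·n − 4·m + 18·m·n² + 114·n − 12 − 48·n² − 54·n³    [combine like terms]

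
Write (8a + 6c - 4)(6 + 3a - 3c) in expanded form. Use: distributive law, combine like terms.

(8a + 6c - 4)(6 + 3a - 3c)
= 48a + 24a² - 24ac + 36c + 18ac - 18c² - 24 - 12a + 12c    [distributive law]
= 36a + 24a² - 6ac + 48c - 18c² - 24    [combine like terms]

36a + 24a² - 6ac + 48c - 18c² - 24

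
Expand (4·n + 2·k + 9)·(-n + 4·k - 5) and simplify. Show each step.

(4·n + 2·k + 9)·(-n + 4·k - 5)
= -4·n^2 + 16·k·n - 20·n - 2·k·n + 8·k^2 - 10·k - 9·n + 36·k - 45    [distributive law]
= -4·n^2 + 14·k·n - 29·n + 8·k^2 + 26·k - 45    [combine like terms]

-4·n^2 + 14·k·n - 29·n + 8·k^2 + 26·k - 45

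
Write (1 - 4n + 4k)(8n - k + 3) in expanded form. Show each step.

(1 - 4n + 4k)(8n - k + 3)
= 8n - k + 3 - 32n^2 + 4kn - 12n + 32kn - 4k^2 + 12k    [distributive law]
= -4n + 11k + 3 - 32n^2 + 36kn - 4k^2    [combine like terms]

-4n + 11k + 3 - 32n^2 + 36kn - 4k^2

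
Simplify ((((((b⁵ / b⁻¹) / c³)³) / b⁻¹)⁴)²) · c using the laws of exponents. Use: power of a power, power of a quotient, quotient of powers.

((((((b⁵ / b⁻¹) / c³)³) / b⁻¹)⁴)²) · c
= (((((b⁵ / b⁻¹) / c³)³) / b⁻¹)⁸) · c    [power of a power]
= (((((b⁵ / b⁻¹) / c³)³)⁸) / ((b⁻¹)⁸)) · c    [power of a quotient]
= ((((b⁵ / b⁻¹) / c³)²⁴) / ((b⁻¹)⁸)) · c    [power of a power]
= ((((b⁵ / b⁻¹)²⁴) / ((c³)²⁴)) / ((b⁻¹)⁸)) · c    [power of a quotient]
= (((((b⁵)²⁴) / ((b⁻¹)²⁴)) / ((c³)²⁴)) / ((b⁻¹)⁸)) · c    [power of a quotient]
= (((b¹²⁰ / ((b⁻¹)²⁴)) / ((c³)²⁴)) / ((b⁻¹)⁸)) · c    [power of a power]
= (((b¹²⁰ / b⁻²⁴) / ((c³)²⁴)) / ((b⁻¹)⁸)) · c    [power of a power]
= ((b¹⁴⁴ / ((c³)²⁴)) / ((b⁻¹)⁸)) · c    [quotient of powers]
= ((b¹⁴⁴ / c⁷²) / ((b⁻¹)⁸)) · c    [power of a power]
= ((b¹⁴⁴ / c⁷²) / b⁻⁸) · c    [power of a power]
= b¹⁵²c⁻⁷¹    [quotient of powers]

b¹⁵²c⁻⁷¹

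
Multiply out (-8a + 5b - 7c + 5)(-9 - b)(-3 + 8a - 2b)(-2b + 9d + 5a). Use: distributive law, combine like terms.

2352ab - 5184ad - 2880a^2 - 3992a^2b + 5184a^2d + 2880a^3 + 1711ab^2 - 5112abd - 408a^2b^2 + 576a^2bd + 320a^3b + 162ab^3 - 504ab^2d - 480b^2 + 2160bd - 230b^3 + 1035b^2d - 20b^4 + 90b^3d + 378bc - 1701cd - 945ac - 1743abc + 4536acd + 2520a^2c + 294b^2c - 1323bcd - 182ab^2c + 504abcd + 280a^2bc + 28b^3c - 126b^2cd - 270b + 1215d + 675a

(-8a + 5b - 7c + 5)(-9 - b)(-3 + 8a - 2b)(-2b + 9d + 5a)
= (72a + 8ab - 45b - 5b^2 + 63c + 7bc - 45 - 5b)(-3 + 8a - 2b)(-2b + 9d + 5a)    [distributive law]
= (72a + 8ab - 50b - 5b^2 + 63c + 7bc - 45)(-3 + 8a - 2b)(-2b + 9d + 5a)    [combine like terms]
= (-216a + 576a^2 - 144ab - 24ab + 64a^2b - 16ab^2 + 150b - 400ab + 100b^2 + 15b^2 - 40ab^2 + 10b^3 - 189c + 504ac - 126bc - 21bc + 56abc - 14b^2c + 135 - 360a + 90b)(-2b + 9d + 5a)    [distributive law]
= (-576a + 576a^2 - 568ab + 64a^2b - 56ab^2 + 240b + 115b^2 + 10b^3 - 189c + 504ac - 147bc + 56abc - 14b^2c + 135)(-2b + 9d + 5a)    [combine like terms]
= 1152ab - 5184ad - 2880a^2 - 1152a^2b + 5184a^2d + 2880a^3 + 1136ab^2 - 5112abd - 2840a^2b - 128a^2b^2 + 576a^2bd + 320a^3b + 112ab^3 - 504ab^2d - 280a^2b^2 - 480b^2 + 2160bd + 1200ab - 230b^3 + 1035b^2d + 575ab^2 - 20b^4 + 90b^3d + 50ab^3 + 378bc - 1701cd - 945ac - 1008abc + 4536acd + 2520a^2c + 294b^2c - 1323bcd - 735abc - 112ab^2c + 504abcd + 280a^2bc + 28b^3c - 126b^2cd - 70ab^2c - 270b + 1215d + 675a    [distributive law]
= 2352ab - 5184ad - 2880a^2 - 3992a^2b + 5184a^2d + 2880a^3 + 1711ab^2 - 5112abd - 408a^2b^2 + 576a^2bd + 320a^3b + 162ab^3 - 504ab^2d - 480b^2 + 2160bd - 230b^3 + 1035b^2d - 20b^4 + 90b^3d + 378bc - 1701cd - 945ac - 1743abc + 4536acd + 2520a^2c + 294b^2c - 1323bcd - 182ab^2c + 504abcd + 280a^2bc + 28b^3c - 126b^2cd - 270b + 1215d + 675a    [combine like terms]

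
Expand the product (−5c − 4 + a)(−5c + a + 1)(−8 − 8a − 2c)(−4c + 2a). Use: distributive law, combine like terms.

(−5c − 4 + a)(−5c + a + 1)(−8 − 8a − 2c)(−4c + 2a)
= (25c² − 5ac − 5c + 20c − 4a − 4 − 5ac + a² + a)(−8 − 8a − 2c)(−4c + 2a)    [distributive law]
= (25c² − 10ac + 15c − 3a − 4 + a²)(−8 − 8a − 2c)(−4c + 2a)    [combine like terms]
= (−200c² − 200ac² − 50c³ + 80ac + 80a²c + 20ac² − 120c − 120ac − 30c² + 24a + 24a² + 6ac + 32 + 32a + 8c − 8a² − 8a³ − 2a²c)(−4c + 2a)    [distributive law]
= (−230c² − 180ac² − 50c³ − 34ac + 78a²c − 112c + 56a + 16a² + 32 − 8a³)(−4c + 2a)    [combine like terms]
= 920c³ − 460ac² + 720ac³ − 360a²c² + 200c⁴ − 100ac³ + 136ac² − 68a²c − 312a²c² + 156a³c + 448c² − 224ac − 224ac + 112a² − 64a²c + 32a³ − 128c + 64a + 32a³c − 16a⁴    [distributive law]
= 920c³ − 324ac² + 620ac³ − 672a²c² + 200c⁴ − 132a²c + 188a³c + 448c² − 448ac + 112a² + 32a³ − 128c + 64a − 16a⁴    [combine like terms]

920c³ − 324ac² + 620ac³ − 672a²c² + 200c⁴ − 132a²c + 188a³c + 448c² − 448ac + 112a² + 32a³ − 128c + 64a − 16a⁴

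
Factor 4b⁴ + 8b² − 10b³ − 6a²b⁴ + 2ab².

2b²(2b² + 4 − 5b − 3a²b² + a)

4b⁴ + 8b² − 10b³ − 6a²b⁴ + 2ab²
= 2(2b⁴ + 4b² − 5b³ − 3a²b⁴ + ab²)    [factor out 2]
= 2b²(2b² + 4 − 5b − 3a²b² + a)    [factor out b²]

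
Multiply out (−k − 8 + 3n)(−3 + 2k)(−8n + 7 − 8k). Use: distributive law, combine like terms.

218kn − 283k + 90k² − 32k²n + 16k³ − 255n + 168 + 72n² − 48kn²

(−k − 8 + 3n)(−3 + 2k)(−8n + 7 − 8k)
= (3k − 2k² + 24 − 16k − 9n + 6kn)(−8n + 7 − 8k)    [distributive law]
= (−13k − 2k² + 24 − 9n + 6kn)(−8n + 7 − 8k)    [combine like terms]
= 104kn − 91k + 104k² + 16k²n − 14k² + 16k³ − 192n + 168 − 192k + 72n² − 63n + 72kn − 48kn² + 42kn − 48k²n    [distributive law]
= 218kn − 283k + 90k² − 32k²n + 16k³ − 255n + 168 + 72n² − 48kn²    [combine like terms]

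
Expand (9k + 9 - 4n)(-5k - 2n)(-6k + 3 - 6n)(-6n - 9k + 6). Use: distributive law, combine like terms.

-3942k^3n - 2430k^4 + 405k^3 - 2718k^2n + 2025k^2 - 1008k^2n^2 - 3852kn^2 + 3600kn + 792kn^3 - 810k + 1116n^2 - 324n - 1080n^3 + 288n^4

(9k + 9 - 4n)(-5k - 2n)(-6k + 3 - 6n)(-6n - 9k + 6)
= (-45k^2 - 18kn - 45k - 18n + 20kn + 8n^2)(-6k + 3 - 6n)(-6n - 9k + 6)    [distributive law]
= (-45k^2 + 2kn - 45k - 18n + 8n^2)(-6k + 3 - 6n)(-6n - 9k + 6)    [combine like terms]
= (270k^3 - 135k^2 + 270k^2n - 12k^2n + 6kn - 12kn^2 + 270k^2 - 135k + 270kn + 108kn - 54n + 108n^2 - 48kn^2 + 24n^2 - 48n^3)(-6n - 9k + 6)    [distributive law]
= (270k^3 + 135k^2 + 258k^2n + 384kn - 60kn^2 - 135k - 54n + 132n^2 - 48n^3)(-6n - 9k + 6)    [combine like terms]
= -1620k^3n - 2430k^4 + 1620k^3 - 810k^2n - 1215k^3 + 810k^2 - 1548k^2n^2 - 2322k^3n + 1548k^2n - 2304kn^2 - 3456k^2n + 2304kn + 360kn^3 + 540k^2n^2 - 360kn^2 + 810kn + 1215k^2 - 810k + 324n^2 + 486kn - 324n - 792n^3 - 1188kn^2 + 792n^2 + 288n^4 + 432kn^3 - 288n^3    [distributive law]
= -3942k^3n - 2430k^4 + 405k^3 - 2718k^2n + 2025k^2 - 1008k^2n^2 - 3852kn^2 + 3600kn + 792kn^3 - 810k + 1116n^2 - 324n - 1080n^3 + 288n^4    [combine like terms]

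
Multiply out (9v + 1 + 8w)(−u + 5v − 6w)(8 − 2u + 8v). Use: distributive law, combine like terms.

(9v + 1 + 8w)(−u + 5v − 6w)(8 − 2u + 8v)
= (−9uv + 45v^2 − 54vw − u + 5v − 6w − 8uw + 40vw − 48w^2)(8 − 2u + 8v)    [distributive law]
= (−9uv + 45v^2 − 14vw − u + 5v − 6w − 8uw − 48w^2)(8 − 2u + 8v)    [combine like terms]
= −72uv + 18u^2v − 72uv^2 + 360v^2 − 90uv^2 + 360v^3 − 112vw + 28uvw − 112v^2w − 8u + 2u^2 − 8uv + 40v − 10uv + 40v^2 − 48w + 12uw − 48vw − 64uw + 16u^2w − 64uvw − 384w^2 + 96uw^2 − 384vw^2    [distributive law]
= −90uv + 18u^2v − 162uv^2 + 400v^2 + 360v^3 − 160vw − 36uvw − 112v^2w − 8u + 2u^2 + 40v − 48w − 52uw + 16u^2w − 384w^2 + 96uw^2 − 384vw^2    [combine like terms]

−90uv + 18u^2v − 162uv^2 + 400v^2 + 360v^3 − 160vw − 36uvw − 112v^2w − 8u + 2u^2 + 40v − 48w − 52uw + 16u^2w − 384w^2 + 96uw^2 − 384vw^2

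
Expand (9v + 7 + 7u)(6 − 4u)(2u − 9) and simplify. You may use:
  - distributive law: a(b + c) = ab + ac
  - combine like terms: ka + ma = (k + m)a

432uv − 486v − 72u^2v − 42u − 378 + 280u^2 − 56u^3

(9v + 7 + 7u)(6 − 4u)(2u − 9)
= (54v − 36uv + 42 − 28u + 42u − 28u^2)(2u − 9)    [distributive law]
= (54v − 36uv + 42 + 14u − 28u^2)(2u − 9)    [combine like terms]
= 108uv − 486v − 72u^2v + 324uv + 84u − 378 + 28u^2 − 126u − 56u^3 + 252u^2    [distributive law]
= 432uv − 486v − 72u^2v − 42u − 378 + 280u^2 − 56u^3    [combine like terms]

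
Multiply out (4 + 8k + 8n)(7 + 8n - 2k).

28 + 88n + 48k + 48kn - 16k² + 64n²

(4 + 8k + 8n)(7 + 8n - 2k)
= 28 + 32n - 8k + 56k + 64kn - 16k² + 56n + 64n² - 16kn    [distributive law]
= 28 + 88n + 48k + 48kn - 16k² + 64n²    [combine like terms]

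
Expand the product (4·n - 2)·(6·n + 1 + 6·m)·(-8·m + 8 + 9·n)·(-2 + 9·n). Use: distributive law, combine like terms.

(4·n - 2)·(6·n + 1 + 6·m)·(-8·m + 8 + 9·n)·(-2 + 9·n)
= (24·n² + 4·n + 24·m·n - 12·n - 2 - 12·m)·(-8·m + 8 + 9·n)·(-2 + 9·n)    [distributive law]
= (24·n² - 8·n + 24·m·n - 2 - 12·m)·(-8·m + 8 + 9·n)·(-2 + 9·n)    [combine like terms]
= (-192·m·n² + 192·n² + 216·n³ + 64·m·n - 64·n - 72·n² - 192·m²·n + 192·m·n + 216·m·n² + 16·m - 16 - 18·n + 96·m² - 96·m - 108·m·n)·(-2 + 9·n)    [distributive law]
= (24·m·n² + 120·n² + 216·n³ + 148·m·n - 82·n - 192·m²·n - 80·m - 16 + 96·m²)·(-2 + 9·n)    [combine like terms]
= -48·m·n² + 216·m·n³ - 240·n² + 1080·n³ - 432·n³ + 1944·n⁴ - 296·m·n + 1332·m·n² + 164·n - 738·n² + 384·m²·n - 1728·m²·n² + 160·m - 720·m·n + 32 - 144·n - 192·m² + 864·m²·n    [distributive law]
= 1284·m·n² + 216·m·n³ - 978·n² + 648·n³ + 1944·n⁴ - 1016·m·n + 20·n + 1248·m²·n - 1728·m²·n² + 160·m + 32 - 192·m²    [combine like terms]

1284·m·n² + 216·m·n³ - 978·n² + 648·n³ + 1944·n⁴ - 1016·m·n + 20·n + 1248·m²·n - 1728·m²·n² + 160·m + 32 - 192·m²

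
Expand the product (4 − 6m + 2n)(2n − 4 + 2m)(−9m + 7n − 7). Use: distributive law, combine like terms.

−80m − 112n + 112 − 204m² + 280mn − 12m²n − 92mn² + 108m³ + 28n³ − 28n²

(4 − 6m + 2n)(2n − 4 + 2m)(−9m + 7n − 7)
= (8n − 16 + 8m − 12mn + 24m − 12m² + 4n² − 8n + 4mn)(−9m + 7n − 7)    [distributive law]
= (−16 + 32m − 8mn − 12m² + 4n²)(−9m + 7n − 7)    [combine like terms]
= 144m − 112n + 112 − 288m² + 224mn − 224m + 72m²n − 56mn² + 56mn + 108m³ − 84m²n + 84m² − 36mn² + 28n³ − 28n²    [distributive law]
= −80m − 112n + 112 − 204m² + 280mn − 12m²n − 92mn² + 108m³ + 28n³ − 28n²    [combine like terms]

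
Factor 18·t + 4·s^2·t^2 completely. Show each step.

18·t + 4·s^2·t^2
= 2(9·t + 2·s^2·t^2)    [factor out 2]
= 2·t(9 + 2·s^2·t)    [factor out t]

2·t(9 + 2·s^2·t)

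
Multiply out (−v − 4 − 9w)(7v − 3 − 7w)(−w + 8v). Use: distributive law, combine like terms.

−441v^2w − 56v^3 + 465vw − 200v^2 + 560vw^2 − 12w + 96v − 55w^2 − 63w^3

(−v − 4 − 9w)(7v − 3 − 7w)(−w + 8v)
= (−7v^2 + 3v + 7vw − 28v + 12 + 28w − 63vw + 27w + 63w^2)(−w + 8v)    [distributive law]
= (−7v^2 − 25v − 56vw + 12 + 55w + 63w^2)(−w + 8v)    [combine like terms]
= 7v^2w − 56v^3 + 25vw − 200v^2 + 56vw^2 − 448v^2w − 12w + 96v − 55w^2 + 440vw − 63w^3 + 504vw^2    [distributive law]
= −441v^2w − 56v^3 + 465vw − 200v^2 + 560vw^2 − 12w + 96v − 55w^2 − 63w^3    [combine like terms]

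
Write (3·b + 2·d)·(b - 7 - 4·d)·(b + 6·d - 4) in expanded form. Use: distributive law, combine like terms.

(3·b + 2·d)·(b - 7 - 4·d)·(b + 6·d - 4)
= (3·b^2 - 21·b - 12·b·d + 2·b·d - 14·d - 8·d^2)·(b + 6·d - 4)    [distributive law]
= (3·b^2 - 21·b - 10·b·d - 14·d - 8·d^2)·(b + 6·d - 4)    [combine like terms]
= 3·b^3 + 18·b^2·d - 12·b^2 - 21·b^2 - 126·b·d + 84·b - 10·b^2·d - 60·b·d^2 + 40·b·d - 14·b·d - 84·d^2 + 56·d - 8·b·d^2 - 48·d^3 + 32·d^2    [distributive law]
= 3·b^3 + 8·b^2·d - 33·b^2 - 100·b·d + 84·b - 68·b·d^2 - 52·d^2 + 56·d - 48·d^3    [combine like terms]

3·b^3 + 8·b^2·d - 33·b^2 - 100·b·d + 84·b - 68·b·d^2 - 52·d^2 + 56·d - 48·d^3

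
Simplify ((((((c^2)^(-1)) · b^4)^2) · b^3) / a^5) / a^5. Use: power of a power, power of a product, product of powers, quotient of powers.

a^(-10)b^11c^(-4)

((((((c^2)^(-1)) · b^4)^2) · b^3) / a^5) / a^5
= ((((((c^2)^(-1))^2) · ((b^4)^2)) · b^3) / a^5) / a^5    [power of a product]
= (((((c^2)^(-2)) · ((b^4)^2)) · b^3) / a^5) / a^5    [power of a power]
= (((c^(-4) · ((b^4)^2)) · b^3) / a^5) / a^5    [power of a power]
= (((c^(-4) · b^8) · b^3) / a^5) / a^5    [power of a power]
= a^(-10)b^11c^(-4)    [quotient of powers; product of powers]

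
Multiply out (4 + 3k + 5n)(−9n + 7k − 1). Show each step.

(4 + 3k + 5n)(−9n + 7k − 1)
= −36n + 28k − 4 − 27kn + 21k^2 − 3k − 45n^2 + 35kn − 5n    [distributive law]
= −41n + 25k − 4 + 8kn + 21k^2 − 45n^2    [combine like terms]

−41n + 25k − 4 + 8kn + 21k^2 − 45n^2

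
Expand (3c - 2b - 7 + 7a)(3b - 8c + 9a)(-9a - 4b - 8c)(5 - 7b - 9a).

(3c - 2b - 7 + 7a)(3b - 8c + 9a)(-9a - 4b - 8c)(5 - 7b - 9a)
= (9bc - 24c^2 + 27ac - 6b^2 + 16bc - 18ab - 21b + 56c - 63a + 21ab - 56ac + 63a^2)(-9a - 4b - 8c)(5 - 7b - 9a)    [distributive law]
= (25bc - 24c^2 - 29ac - 6b^2 + 3ab - 21b + 56c - 63a + 63a^2)(-9a - 4b - 8c)(5 - 7b - 9a)    [combine like terms]
= (-225abc - 100b^2c - 200bc^2 + 216ac^2 + 96bc^2 + 192c^3 + 261a^2c + 116abc + 232ac^2 + 54ab^2 + 24b^3 + 48b^2c - 27a^2b - 12ab^2 - 24abc + 189ab + 84b^2 + 168bc - 504ac - 224bc - 448c^2 + 567a^2 + 252ab + 504ac - 567a^3 - 252a^2b - 504a^2c)(5 - 7b - 9a)    [distributive law]
= (-133abc - 52b^2c - 104bc^2 + 448ac^2 + 192c^3 - 243a^2c + 42ab^2 + 24b^3 - 279a^2b + 441ab + 84b^2 - 56bc - 448c^2 + 567a^2 - 567a^3)(5 - 7b - 9a)    [combine like terms]
= -665abc + 931ab^2c + 1197a^2bc - 260b^2c + 364b^3c + 468ab^2c - 520bc^2 + 728b^2c^2 + 936abc^2 + 2240ac^2 - 3136abc^2 - 4032a^2c^2 + 960c^3 - 1344bc^3 - 1728ac^3 - 1215a^2c + 1701a^2bc + 2187a^3c + 210ab^2 - 294ab^3 - 378a^2b^2 + 120b^3 - 168b^4 - 216ab^3 - 1395a^2b + 1953a^2b^2 + 2511a^3b + 2205ab - 3087ab^2 - 3969a^2b + 420b^2 - 588b^3 - 756ab^2 - 280bc + 392b^2c + 504abc - 2240c^2 + 3136bc^2 + 4032ac^2 + 2835a^2 - 3969a^2b - 5103a^3 - 2835a^3 + 3969a^3b + 5103a^4    [distributive law]
= -161abc + 1399ab^2c + 2898a^2bc + 132b^2c + 364b^3c + 2616bc^2 + 728b^2c^2 - 2200abc^2 + 6272ac^2 - 4032a^2c^2 + 960c^3 - 1344bc^3 - 1728ac^3 - 1215a^2c + 2187a^3c - 3633ab^2 - 510ab^3 + 1575a^2b^2 - 468b^3 - 168b^4 - 9333a^2b + 6480a^3b + 2205ab + 420b^2 - 280bc - 2240c^2 + 2835a^2 - 7938a^3 + 5103a^4    [combine like terms]

-161abc + 1399ab^2c + 2898a^2bc + 132b^2c + 364b^3c + 2616bc^2 + 728b^2c^2 - 2200abc^2 + 6272ac^2 - 4032a^2c^2 + 960c^3 - 1344bc^3 - 1728ac^3 - 1215a^2c + 2187a^3c - 3633ab^2 - 510ab^3 + 1575a^2b^2 - 468b^3 - 168b^4 - 9333a^2b + 6480a^3b + 2205ab + 420b^2 - 280bc - 2240c^2 + 2835a^2 - 7938a^3 + 5103a^4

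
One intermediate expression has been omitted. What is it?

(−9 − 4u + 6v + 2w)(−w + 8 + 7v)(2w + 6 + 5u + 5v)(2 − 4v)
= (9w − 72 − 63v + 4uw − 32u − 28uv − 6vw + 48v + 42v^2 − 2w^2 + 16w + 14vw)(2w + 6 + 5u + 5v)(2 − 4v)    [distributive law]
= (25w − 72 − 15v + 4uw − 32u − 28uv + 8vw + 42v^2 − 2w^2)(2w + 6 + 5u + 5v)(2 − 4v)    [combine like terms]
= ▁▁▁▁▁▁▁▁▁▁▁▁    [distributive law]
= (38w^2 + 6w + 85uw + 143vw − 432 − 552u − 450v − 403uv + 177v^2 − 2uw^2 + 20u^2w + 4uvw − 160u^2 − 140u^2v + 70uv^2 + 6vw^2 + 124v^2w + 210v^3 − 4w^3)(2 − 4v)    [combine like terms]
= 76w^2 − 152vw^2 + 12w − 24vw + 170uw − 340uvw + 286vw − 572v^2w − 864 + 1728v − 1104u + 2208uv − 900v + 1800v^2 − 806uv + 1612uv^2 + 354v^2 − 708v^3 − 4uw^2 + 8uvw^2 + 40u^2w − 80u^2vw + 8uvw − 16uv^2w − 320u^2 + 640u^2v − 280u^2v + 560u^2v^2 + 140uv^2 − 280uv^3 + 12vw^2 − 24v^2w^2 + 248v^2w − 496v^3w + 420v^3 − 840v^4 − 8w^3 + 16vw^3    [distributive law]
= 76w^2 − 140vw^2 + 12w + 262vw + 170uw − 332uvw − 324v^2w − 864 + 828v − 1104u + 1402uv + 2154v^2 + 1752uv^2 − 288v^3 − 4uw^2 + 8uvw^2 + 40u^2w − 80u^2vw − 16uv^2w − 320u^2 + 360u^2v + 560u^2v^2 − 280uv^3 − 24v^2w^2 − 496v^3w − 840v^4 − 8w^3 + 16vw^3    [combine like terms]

By distributive law:

(50w^2 + 150w + 125uw + 125vw − 144w − 432 − 360u − 360v − 30vw − 90v − 75uv − 75v^2 + 8uw^2 + 24uw + 20u^2w + 20uvw − 64uw − 192u − 160u^2 − 160uv − 56uvw − 168uv − 140u^2v − 140uv^2 + 16vw^2 + 48vw + 40uvw + 40v^2w + 84v^2w + 252v^2 + 210uv^2 + 210v^3 − 4w^3 − 12w^2 − 10uw^2 − 10vw^2)(2 − 4v)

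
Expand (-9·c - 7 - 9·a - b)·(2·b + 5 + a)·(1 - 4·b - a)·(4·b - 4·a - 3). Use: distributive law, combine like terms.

(-9·c - 7 - 9·a - b)·(2·b + 5 + a)·(1 - 4·b - a)·(4·b - 4·a - 3)
= (-18·b·c - 45·c - 9·a·c - 14·b - 35 - 7·a - 18·a·b - 45·a - 9·a² - 2·b² - 5·b - a·b)·(1 - 4·b - a)·(4·b - 4·a - 3)    [distributive law]
= (-18·b·c - 45·c - 9·a·c - 19·b - 35 - 52·a - 19·a·b - 9·a² - 2·b²)·(1 - 4·b - a)·(4·b - 4·a - 3)    [combine like terms]
= (-18·b·c + 72·b²·c + 18·a·b·c - 45·c + 180·b·c + 45·a·c - 9·a·c + 36·a·b·c + 9·a²·c - 19·b + 76·b² + 19·a·b - 35 + 140·b + 35·a - 52·a + 208·a·b + 52·a² - 19·a·b + 76·a·b² + 19·a²·b - 9·a² + 36·a²·b + 9·a³ - 2·b² + 8·b³ + 2·a·b²)·(4·b - 4·a - 3)    [distributive law]
= (162·b·c + 72·b²·c + 54·a·b·c - 45·c + 36·a·c + 9·a²·c + 121·b + 74·b² + 208·a·b - 35 - 17·a + 43·a² + 78·a·b² + 55·a²·b + 9·a³ + 8·b³)·(4·b - 4·a - 3)    [combine like terms]
= 648·b²·c - 648·a·b·c - 486·b·c + 288·b³·c - 288·a·b²·c - 216·b²·c + 216·a·b²·c - 216·a²·b·c - 162·a·b·c - 180·b·c + 180·a·c + 135·c + 144·a·b·c - 144·a²·c - 108·a·c + 36·a²·b·c - 36·a³·c - 27·a²·c + 484·b² - 484·a·b - 363·b + 296·b³ - 296·a·b² - 222·b² + 832·a·b² - 832·a²·b - 624·a·b - 140·b + 140·a + 105 - 68·a·b + 68·a² + 51·a + 172·a²·b - 172·a³ - 129·a² + 312·a·b³ - 312·a²·b² - 234·a·b² + 220·a²·b² - 220·a³·b - 165·a²·b + 36·a³·b - 36·a⁴ - 27·a³ + 32·b⁴ - 32·a·b³ - 24·b³    [distributive law]
= 432·b²·c - 666·a·b·c - 666·b·c + 288·b³·c - 72·a·b²·c - 180·a²·b·c + 72·a·c + 135·c - 171·a²·c - 36·a³·c + 262·b² - 1176·a·b - 503·b + 272·b³ + 302·a·b² - 825·a²·b + 191·a + 105 - 61·a² - 199·a³ + 280·a·b³ - 92·a²·b² - 184·a³·b - 36·a⁴ + 32·b⁴    [combine like terms]

432·b²·c - 666·a·b·c - 666·b·c + 288·b³·c - 72·a·b²·c - 180·a²·b·c + 72·a·c + 135·c - 171·a²·c - 36·a³·c + 262·b² - 1176·a·b - 503·b + 272·b³ + 302·a·b² - 825·a²·b + 191·a + 105 - 61·a² - 199·a³ + 280·a·b³ - 92·a²·b² - 184·a³·b - 36·a⁴ + 32·b⁴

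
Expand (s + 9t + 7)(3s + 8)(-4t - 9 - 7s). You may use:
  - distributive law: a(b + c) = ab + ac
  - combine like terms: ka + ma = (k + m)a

(s + 9t + 7)(3s + 8)(-4t - 9 - 7s)
= (3s^2 + 8s + 27st + 72t + 21s + 56)(-4t - 9 - 7s)    [distributive law]
= (3s^2 + 29s + 27st + 72t + 56)(-4t - 9 - 7s)    [combine like terms]
= -12s^2t - 27s^2 - 21s^3 - 116st - 261s - 203s^2 - 108st^2 - 243st - 189s^2t - 288t^2 - 648t - 504st - 224t - 504 - 392s    [distributive law]
= -201s^2t - 230s^2 - 21s^3 - 863st - 653s - 108st^2 - 288t^2 - 872t - 504    [combine like terms]

-201s^2t - 230s^2 - 21s^3 - 863st - 653s - 108st^2 - 288t^2 - 872t - 504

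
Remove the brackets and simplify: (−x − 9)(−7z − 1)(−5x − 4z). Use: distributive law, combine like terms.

(−x − 9)(−7z − 1)(−5x − 4z)
= (7xz + x + 63z + 9)(−5x − 4z)    [distributive law]
= −35x^2z − 28xz^2 − 5x^2 − 4xz − 315xz − 252z^2 − 45x − 36z    [distributive law]
= −35x^2z − 28xz^2 − 5x^2 − 319xz − 252z^2 − 45x − 36z    [combine like terms]

−35x^2z − 28xz^2 − 5x^2 − 319xz − 252z^2 − 45x − 36z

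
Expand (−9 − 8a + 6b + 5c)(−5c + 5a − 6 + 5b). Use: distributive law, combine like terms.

15c + 3a + 54 − 81b + 65ac − 40a² − 10ab − 5bc + 30b² − 25c²

(−9 − 8a + 6b + 5c)(−5c + 5a − 6 + 5b)
= 45c − 45a + 54 − 45b + 40ac − 40a² + 48a − 40ab − 30bc + 30ab − 36b + 30b² − 25c² + 25ac − 30c + 25bc    [distributive law]
= 15c + 3a + 54 − 81b + 65ac − 40a² − 10ab − 5bc + 30b² − 25c²    [combine like terms]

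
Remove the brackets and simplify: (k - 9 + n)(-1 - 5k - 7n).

44k - 5k² - 12kn + 9 + 62n - 7n²

(k - 9 + n)(-1 - 5k - 7n)
= -k - 5k² - 7kn + 9 + 45k + 63n - n - 5kn - 7n²    [distributive law]
= 44k - 5k² - 12kn + 9 + 62n - 7n²    [combine like terms]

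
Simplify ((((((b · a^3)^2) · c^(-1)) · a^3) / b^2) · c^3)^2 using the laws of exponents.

((((((b · a^3)^2) · c^(-1)) · a^3) / b^2) · c^3)^2
= ((((((b · a^3)^2) · c^(-1)) · a^3) / b^2)^2) · ((c^3)^2)    [power of a product]
= ((((((b · a^3)^2) · c^(-1)) · a^3)^2) / ((b^2)^2)) · ((c^3)^2)    [power of a quotient]
= ((((((b · a^3)^2) · c^(-1))^2) · ((a^3)^2)) / ((b^2)^2)) · ((c^3)^2)    [power of a product]
= ((((((b · a^3)^2)^2) · ((c^(-1))^2)) · ((a^3)^2)) / ((b^2)^2)) · ((c^3)^2)    [power of a product]
= (((((b · a^3)^4) · ((c^(-1))^2)) · ((a^3)^2)) / ((b^2)^2)) · ((c^3)^2)    [power of a power]
= (((((b^4) · ((a^3)^4)) · ((c^(-1))^2)) · ((a^3)^2)) / ((b^2)^2)) · ((c^3)^2)    [power of a product]
= ((((b^4 · a^12) · ((c^(-1))^2)) · ((a^3)^2)) / ((b^2)^2)) · ((c^3)^2)    [power of a power]
= ((((b^4 · a^12) · c^(-2)) · ((a^3)^2)) / ((b^2)^2)) · ((c^3)^2)    [power of a power]
= ((((b^4 · a^12) · c^(-2)) · a^6) / ((b^2)^2)) · ((c^3)^2)    [power of a power]
= ((((b^4 · a^12) · c^(-2)) · a^6) / b^4) · ((c^3)^2)    [power of a power]
= ((((b^4 · a^12) · c^(-2)) · a^6) / b^4) · c^6    [power of a power]
= a^18c^4    [quotient of powers; product of powers]

a^18c^4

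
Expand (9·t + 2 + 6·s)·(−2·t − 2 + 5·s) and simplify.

−18·t^2 − 22·t + 33·s·t − 4 − 2·s + 30·s^2

(9·t + 2 + 6·s)·(−2·t − 2 + 5·s)
= −18·t^2 − 18·t + 45·s·t − 4·t − 4 + 10·s − 12·s·t − 12·s + 30·s^2    [distributive law]
= −18·t^2 − 22·t + 33·s·t − 4 − 2·s + 30·s^2    [combine like terms]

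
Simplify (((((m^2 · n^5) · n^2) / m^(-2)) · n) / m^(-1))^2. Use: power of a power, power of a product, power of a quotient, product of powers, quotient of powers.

(((((m^2 · n^5) · n^2) / m^(-2)) · n) / m^(-1))^2
= (((((m^2 · n^5) · n^2) / m^(-2)) · n)^2) / ((m^(-1))^2)    [power of a quotient]
= (((((m^2 · n^5) · n^2) / m^(-2))^2) · (n^2)) / ((m^(-1))^2)    [power of a product]
= (((((m^2 · n^5) · n^2)^2) / ((m^(-2))^2)) · (n^2)) / ((m^(-1))^2)    [power of a quotient]
= (((((m^2 · n^5)^2) · ((n^2)^2)) / ((m^(-2))^2)) · (n^2)) / ((m^(-1))^2)    [power of a product]
= ((((((m^2)^2) · ((n^5)^2)) · ((n^2)^2)) / ((m^(-2))^2)) · (n^2)) / ((m^(-1))^2)    [power of a product]
= ((((m^4 · ((n^5)^2)) · ((n^2)^2)) / ((m^(-2))^2)) · (n^2)) / ((m^(-1))^2)    [power of a power]
= ((((m^4 · n^10) · ((n^2)^2)) / ((m^(-2))^2)) · (n^2)) / ((m^(-1))^2)    [power of a power]
= ((((m^4 · n^10) · n^4) / ((m^(-2))^2)) · (n^2)) / ((m^(-1))^2)    [power of a power]
= ((((m^4 · n^10) · n^4) / m^(-4)) · (n^2)) / ((m^(-1))^2)    [power of a power]
= ((((m^4 · n^10) · n^4) / m^(-4)) · n^2) / m^(-2)    [power of a power]
= m^10·n^16    [quotient of powers; product of powers]

m^10·n^16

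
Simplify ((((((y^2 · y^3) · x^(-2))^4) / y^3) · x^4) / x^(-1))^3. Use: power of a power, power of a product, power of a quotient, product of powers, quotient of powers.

x^(-9)y^51

((((((y^2 · y^3) · x^(-2))^4) / y^3) · x^4) / x^(-1))^3
= ((((((y^2 · y^3) · x^(-2))^4) / y^3) · x^4)^3) / ((x^(-1))^3)    [power of a quotient]
= ((((((y^2 · y^3) · x^(-2))^4) / y^3)^3) · ((x^4)^3)) / ((x^(-1))^3)    [power of a product]
= ((((((y^2 · y^3) · x^(-2))^4)^3) / ((y^3)^3)) · ((x^4)^3)) / ((x^(-1))^3)    [power of a quotient]
= (((((y^2 · y^3) · x^(-2))^12) / ((y^3)^3)) · ((x^4)^3)) / ((x^(-1))^3)    [power of a power]
= (((((y^2 · y^3)^12) · ((x^(-2))^12)) / ((y^3)^3)) · ((x^4)^3)) / ((x^(-1))^3)    [power of a product]
= ((((((y^2)^12) · ((y^3)^12)) · ((x^(-2))^12)) / ((y^3)^3)) · ((x^4)^3)) / ((x^(-1))^3)    [power of a product]
= ((((y^24 · ((y^3)^12)) · ((x^(-2))^12)) / ((y^3)^3)) · ((x^4)^3)) / ((x^(-1))^3)    [power of a power]
= ((((y^24 · y^36) · ((x^(-2))^12)) / ((y^3)^3)) · ((x^4)^3)) / ((x^(-1))^3)    [power of a power]
= (((y^60 · ((x^(-2))^12)) / ((y^3)^3)) · ((x^4)^3)) / ((x^(-1))^3)    [product of powers]
= (((y^60 · x^(-24)) / ((y^3)^3)) · ((x^4)^3)) / ((x^(-1))^3)    [power of a power]
= (((y^60 · x^(-24)) / y^9) · ((x^4)^3)) / ((x^(-1))^3)    [power of a power]
= (((y^60 · x^(-24)) / y^9) · x^12) / ((x^(-1))^3)    [power of a power]
= (((y^60 · x^(-24)) / y^9) · x^12) / x^(-3)    [power of a power]
= x^(-9)y^51    [quotient of powers; product of powers]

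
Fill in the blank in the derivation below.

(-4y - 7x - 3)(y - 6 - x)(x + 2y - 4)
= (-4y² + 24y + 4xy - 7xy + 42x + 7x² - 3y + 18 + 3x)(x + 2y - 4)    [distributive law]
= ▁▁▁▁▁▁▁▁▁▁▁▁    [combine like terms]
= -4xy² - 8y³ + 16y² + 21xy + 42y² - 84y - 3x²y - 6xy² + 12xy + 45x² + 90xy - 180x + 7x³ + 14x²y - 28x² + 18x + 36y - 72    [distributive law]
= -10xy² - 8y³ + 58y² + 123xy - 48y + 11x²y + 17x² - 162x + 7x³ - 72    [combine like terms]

After combine like terms, the bracketed line is:

(-4y² + 21y - 3xy + 45x + 7x² + 18)(x + 2y - 4)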